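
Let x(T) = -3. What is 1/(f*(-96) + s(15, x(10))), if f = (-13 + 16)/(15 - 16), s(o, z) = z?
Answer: 1/285 ≈ 0.0035088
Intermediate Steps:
f = -3 (f = 3/(-1) = 3*(-1) = -3)
1/(f*(-96) + s(15, x(10))) = 1/(-3*(-96) - 3) = 1/(288 - 3) = 1/285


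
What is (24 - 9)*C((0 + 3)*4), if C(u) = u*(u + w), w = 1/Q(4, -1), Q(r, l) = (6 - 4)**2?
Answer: 2205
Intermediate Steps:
Q(r, l) = 4 (Q(r, l) = 2**2 = 4)
w = 1/4 ≈ 0.25000
C(u) = u*(1/4 + u) (C(u) = u*(u + 1/4) = u*(1/4 + u))
(24 - 9)*C((0 + 3)*4) = (24 - 9)*(((0 + 3)*4)*(1/4 + (0 + 3)*4)) = 15*((3*4)*(1/4 + 3*4)) = 15*(12*(1/4 + 12)) = 15*(12*(49/4)) = 15*147 = 2205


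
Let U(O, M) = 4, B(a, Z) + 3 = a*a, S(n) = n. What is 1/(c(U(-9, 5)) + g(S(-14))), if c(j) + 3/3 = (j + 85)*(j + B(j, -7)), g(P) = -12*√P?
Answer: I/(12*(√14 + 126*I)) ≈ 0.00066079 + 1.9623e-5*I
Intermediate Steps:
B(a, Z) = -3 + a² (B(a, Z) = -3 + a*a = -3 + a²)
c(j) = -1 + (85 + j)*(-3 + j + j²) (c(j) = -1 + (j + 85)*(j + (-3 + j²)) = -1 + (85 + j)*(-3 + j + j²))
1/(c(U(-9, 5)) + g(S(-14))) = 1/((-256 + 4³ + 82*4 + 86*4²) - 12*I*√14) = 1/((-256 + 64 + 328 + 86*16) - 12*I*√14) = 1/((-256 + 64 + 328 + 1376) - 12*I*√14) = 1/(1512 - 12*I*√14)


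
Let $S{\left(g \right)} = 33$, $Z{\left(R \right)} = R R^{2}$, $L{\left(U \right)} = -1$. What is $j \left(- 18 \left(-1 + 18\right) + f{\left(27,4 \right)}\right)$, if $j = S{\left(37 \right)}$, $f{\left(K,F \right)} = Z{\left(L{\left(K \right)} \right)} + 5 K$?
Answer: $-5676$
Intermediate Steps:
$Z{\left(R \right)} = R^{3}$
$f{\left(K,F \right)} = -1 + 5 K$ ($f{\left(K,F \right)} = \left(-1\right)^{3} + 5 K = -1 + 5 K$)
$j = 33$
$j \left(- 18 \left(-1 + 18\right) + f{\left(27,4 \right)}\right) = 33 \left(- 18 \left(-1 + 18\right) + \left(-1 + 5 \cdot 27\right)\right) = 33 \left(\left(-18\right) 17 + \left(-1 + 135\right)\right) = 33 \left(-306 + 134\right) = 33 \left(-172\right) = -5676$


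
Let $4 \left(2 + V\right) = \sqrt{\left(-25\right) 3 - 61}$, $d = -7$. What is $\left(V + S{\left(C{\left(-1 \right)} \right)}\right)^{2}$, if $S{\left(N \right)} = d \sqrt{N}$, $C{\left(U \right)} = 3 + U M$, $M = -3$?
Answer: $\frac{\left(4 + 14 \sqrt{6} - i \sqrt{34}\right)^{2}}{4} \approx 358.09 - 111.64 i$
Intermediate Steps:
$C{\left(U \right)} = 3 - 3 U$ ($C{\left(U \right)} = 3 + U \left(-3\right) = 3 - 3 U$)
$S{\left(N \right)} = - 7 \sqrt{N}$
$V = -2 + \frac{i \sqrt{34}}{2}$ ($V = -2 + \frac{\sqrt{\left(-25\right) 3 - 61}}{4} = -2 + \frac{\sqrt{-75 - 61}}{4} = -2 + \frac{\sqrt{-136}}{4} = -2 + \frac{2 i \sqrt{34}}{4} = -2 + \frac{i \sqrt{34}}{2} \approx -2.0 + 2.9155 i$)
$\left(V + S{\left(C{\left(-1 \right)} \right)}\right)^{2} = \left(\left(-2 + \frac{i \sqrt{34}}{2}\right) - 7 \sqrt{3 - -3}\right)^{2} = \left(\left(-2 + \frac{i \sqrt{34}}{2}\right) - 7 \sqrt{3 + 3}\right)^{2} = \left(\left(-2 + \frac{i \sqrt{34}}{2}\right) - 7 \sqrt{6}\right)^{2} = \left(-2 - 7 \sqrt{6} + \frac{i \sqrt{34}}{2}\right)^{2}$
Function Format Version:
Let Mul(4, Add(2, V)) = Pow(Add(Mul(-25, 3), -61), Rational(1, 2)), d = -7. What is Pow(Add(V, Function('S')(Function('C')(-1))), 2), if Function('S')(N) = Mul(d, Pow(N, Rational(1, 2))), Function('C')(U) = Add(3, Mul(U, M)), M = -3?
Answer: Mul(Rational(1, 4), Pow(Add(4, Mul(14, Pow(6, Rational(1, 2))), Mul(-1, I, Pow(34, Rational(1, 2)))), 2)) ≈ Add(358.09, Mul(-111.64, I))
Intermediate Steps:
Function('C')(U) = Add(3, Mul(-3, U)) (Function('C')(U) = Add(3, Mul(U, -3)) = Add(3, Mul(-3, U)))
Function('S')(N) = Mul(-7, Pow(N, Rational(1, 2)))
V = Add(-2, Mul(Rational(1, 2), I, Pow(34, Rational(1, 2)))) (V = Add(-2, Mul(Rational(1, 4), Pow(Add(Mul(-25, 3), -61), Rational(1, 2)))) = Add(-2, Mul(Rational(1, 4), Pow(Add(-75, -61), Rational(1, 2)))) = Add(-2, Mul(Rational(1, 4), Pow(-136, Rational(1, 2)))) = Add(-2, Mul(Rational(1, 4), Mul(2, I, Pow(34, Rational(1, 2))))) = Add(-2, Mul(Rational(1, 2), I, Pow(34, Rational(1, 2)))) ≈ Add(-2.0000, Mul(2.9155, I)))
Pow(Add(V, Function('S')(Function('C')(-1))), 2) = Pow(Add(Add(-2, Mul(Rational(1, 2), I, Pow(34, Rational(1, 2)))), Mul(-7, Pow(Add(3, Mul(-3, -1)), Rational(1, 2)))), 2) = Pow(Add(Add(-2, Mul(Rational(1, 2), I, Pow(34, Rational(1, 2)))), Mul(-7, Pow(Add(3, 3), Rational(1, 2)))), 2) = Pow(Add(Add(-2, Mul(Rational(1, 2), I, Pow(34, Rational(1, 2)))), Mul(-7, Pow(6, Rational(1, 2)))), 2) = Pow(Add(-2, Mul(-7, Pow(6, Rational(1, 2))), Mul(Rational(1, 2), I, Pow(34, Rational(1, 2)))), 2)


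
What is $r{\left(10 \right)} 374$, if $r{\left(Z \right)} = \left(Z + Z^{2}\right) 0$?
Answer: $0$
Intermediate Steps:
$r{\left(Z \right)} = 0$
$r{\left(10 \right)} 374 = 0 \cdot 374 = 0$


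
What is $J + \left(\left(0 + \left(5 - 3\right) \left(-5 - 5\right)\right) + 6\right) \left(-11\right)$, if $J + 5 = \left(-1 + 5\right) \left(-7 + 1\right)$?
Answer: $125$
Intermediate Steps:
$J = -29$ ($J = -5 + \left(-1 + 5\right) \left(-7 + 1\right) = -5 + 4 \left(-6\right) = -5 - 24 = -29$)
$J + \left(\left(0 + \left(5 - 3\right) \left(-5 - 5\right)\right) + 6\right) \left(-11\right) = -29 + \left(\left(0 + \left(5 - 3\right) \left(-5 - 5\right)\right) + 6\right) \left(-11\right) = -29 + \left(\left(0 + 2 \left(-10\right)\right) + 6\right) \left(-11\right) = -29 + \left(\left(0 - 20\right) + 6\right) \left(-11\right) = -29 + \left(-20 + 6\right) \left(-11\right) = -29 - -154 = -29 + 154 = 125$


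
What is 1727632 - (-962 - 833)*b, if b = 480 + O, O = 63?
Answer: 2702317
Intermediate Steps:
b = 543 (b = 480 + 63 = 543)
1727632 - (-962 - 833)*b = 1727632 - (-962 - 833)*543 = 1727632 - (-1795)*543 = 1727632 - 1*(-974685) = 1727632 + 974685 = 2702317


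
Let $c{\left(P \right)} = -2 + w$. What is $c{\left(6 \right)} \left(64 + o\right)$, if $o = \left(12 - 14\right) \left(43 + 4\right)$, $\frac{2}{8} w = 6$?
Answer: $-660$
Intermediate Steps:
$w = 24$ ($w = 4 \cdot 6 = 24$)
$o = -94$ ($o = \left(-2\right) 47 = -94$)
$c{\left(P \right)} = 22$ ($c{\left(P \right)} = -2 + 24 = 22$)
$c{\left(6 \right)} \left(64 + o\right) = 22 \left(64 - 94\right) = 22 \left(-30\right) = -660$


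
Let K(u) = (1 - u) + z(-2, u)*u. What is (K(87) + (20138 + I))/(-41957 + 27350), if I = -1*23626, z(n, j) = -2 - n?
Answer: 3574/14607 ≈ 0.24468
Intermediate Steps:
I = -23626
K(u) = 1 - u (K(u) = (1 - u) + (-2 - 1*(-2))*u = (1 - u) + (-2 + 2)*u = (1 - u) + 0*u = (1 - u) + 0 = 1 - u)
(K(87) + (20138 + I))/(-41957 + 27350) = ((1 - 1*87) + (20138 - 23626))/(-41957 + 27350) = ((1 - 87) - 3488)/(-14607) = (-86 - 3488)*(-1/14607) = -3574*(-1/14607) = 3574/14607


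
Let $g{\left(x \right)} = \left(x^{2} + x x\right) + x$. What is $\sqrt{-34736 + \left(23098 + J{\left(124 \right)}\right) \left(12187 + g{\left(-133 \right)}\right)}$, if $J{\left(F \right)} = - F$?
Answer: $8 \sqrt{17026063} \approx 33010.0$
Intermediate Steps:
$g{\left(x \right)} = x + 2 x^{2}$ ($g{\left(x \right)} = \left(x^{2} + x^{2}\right) + x = 2 x^{2} + x = x + 2 x^{2}$)
$\sqrt{-34736 + \left(23098 + J{\left(124 \right)}\right) \left(12187 + g{\left(-133 \right)}\right)} = \sqrt{-34736 + \left(23098 - 124\right) \left(12187 - 133 \left(1 + 2 \left(-133\right)\right)\right)} = \sqrt{-34736 + \left(23098 - 124\right) \left(12187 - 133 \left(1 - 266\right)\right)} = \sqrt{-34736 + 22974 \left(12187 - -35245\right)} = \sqrt{-34736 + 22974 \left(12187 + 35245\right)} = \sqrt{-34736 + 22974 \cdot 47432} = \sqrt{-34736 + 1089702768} = \sqrt{1089668032} = 8 \sqrt{17026063}$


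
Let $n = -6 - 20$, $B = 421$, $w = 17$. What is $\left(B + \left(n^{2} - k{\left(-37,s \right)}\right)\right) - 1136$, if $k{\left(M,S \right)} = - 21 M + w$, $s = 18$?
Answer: $-833$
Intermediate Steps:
$n = -26$ ($n = -6 - 20 = -26$)
$k{\left(M,S \right)} = 17 - 21 M$ ($k{\left(M,S \right)} = - 21 M + 17 = 17 - 21 M$)
$\left(B + \left(n^{2} - k{\left(-37,s \right)}\right)\right) - 1136 = \left(421 - \left(17 - 676 + 777\right)\right) - 1136 = \left(421 + \left(676 - \left(17 + 777\right)\right)\right) - 1136 = \left(421 + \left(676 - 794\right)\right) - 1136 = \left(421 - 118\right) - 1136 = 303 - 1136 = -833$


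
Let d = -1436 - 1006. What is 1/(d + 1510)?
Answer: -1/932 ≈ -0.0010730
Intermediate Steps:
d = -2442
1/(d + 1510) = 1/(-2442 + 1510) = 1/(-932) = -1/932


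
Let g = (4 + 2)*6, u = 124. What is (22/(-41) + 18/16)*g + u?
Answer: 11905/82 ≈ 145.18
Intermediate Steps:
g = 36 (g = 6*6 = 36)
(22/(-41) + 18/16)*g + u = (22/(-41) + 18/16)*36 + 124 = (22*(-1/41) + 18*(1/16))*36 + 124 = (-22/41 + 9/8)*36 + 124 = (193/328)*36 + 124 = 1737/82 + 124 = 11905/82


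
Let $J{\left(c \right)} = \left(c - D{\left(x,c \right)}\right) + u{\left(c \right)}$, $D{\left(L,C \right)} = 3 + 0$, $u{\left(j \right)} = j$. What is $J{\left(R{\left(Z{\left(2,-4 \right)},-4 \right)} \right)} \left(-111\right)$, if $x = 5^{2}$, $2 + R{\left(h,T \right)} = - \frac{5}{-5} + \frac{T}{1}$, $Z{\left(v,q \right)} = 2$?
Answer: $1443$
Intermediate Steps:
$R{\left(h,T \right)} = -1 + T$ ($R{\left(h,T \right)} = -2 + \left(- \frac{5}{-5} + \frac{T}{1}\right) = -2 + \left(\left(-5\right) \left(- \frac{1}{5}\right) + T 1\right) = -2 + \left(1 + T\right) = -1 + T$)
$x = 25$
$D{\left(L,C \right)} = 3$
$J{\left(c \right)} = -3 + 2 c$ ($J{\left(c \right)} = \left(c - 3\right) + c = \left(-3 + c\right) + c = -3 + 2 c$)
$J{\left(R{\left(Z{\left(2,-4 \right)},-4 \right)} \right)} \left(-111\right) = \left(-3 + 2 \left(-1 - 4\right)\right) \left(-111\right) = \left(-3 + 2 \left(-5\right)\right) \left(-111\right) = \left(-3 - 10\right) \left(-111\right) = \left(-13\right) \left(-111\right) = 1443$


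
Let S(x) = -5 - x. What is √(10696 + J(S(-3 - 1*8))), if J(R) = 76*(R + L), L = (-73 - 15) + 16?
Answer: 4*√355 ≈ 75.366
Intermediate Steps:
L = -72 (L = -88 + 16 = -72)
J(R) = -5472 + 76*R (J(R) = 76*(R - 72) = 76*(-72 + R) = -5472 + 76*R)
√(10696 + J(S(-3 - 1*8))) = √(10696 + (-5472 + 76*(-5 - (-3 - 1*8)))) = √(10696 + (-5472 + 76*(-5 - (-3 - 8)))) = √(10696 + (-5472 + 76*(-5 - 1*(-11)))) = √(10696 + (-5472 + 76*(-5 + 11))) = √(10696 + (-5472 + 76*6)) = √(10696 + (-5472 + 456)) = √(10696 - 5016) = √5680 = 4*√355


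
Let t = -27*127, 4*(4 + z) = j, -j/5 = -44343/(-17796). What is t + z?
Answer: -81532129/23728 ≈ -3436.1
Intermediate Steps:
j = -73905/5932 (j = -(-221715)/(-17796) = -(-221715)*(-1)/17796 = -5*14781/5932 = -73905/5932 ≈ -12.459)
z = -168817/23728 (z = -4 + (¼)*(-73905/5932) = -4 - 73905/23728 = -168817/23728 ≈ -7.1147)
t = -3429
t + z = -3429 - 168817/23728 = -81532129/23728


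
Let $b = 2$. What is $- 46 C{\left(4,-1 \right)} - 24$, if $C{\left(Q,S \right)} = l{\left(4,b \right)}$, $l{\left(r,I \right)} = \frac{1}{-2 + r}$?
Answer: $-47$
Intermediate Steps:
$C{\left(Q,S \right)} = \frac{1}{2}$ ($C{\left(Q,S \right)} = \frac{1}{-2 + 4} = \frac{1}{2}$)
$- 46 C{\left(4,-1 \right)} - 24 = \left(-46\right) \frac{1}{2} - 24 = -23 - 24 = -47$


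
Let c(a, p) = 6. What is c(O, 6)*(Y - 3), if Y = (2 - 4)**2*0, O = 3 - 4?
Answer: -18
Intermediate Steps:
O = -1
Y = 0 (Y = (-2)**2*0 = 4*0 = 0)
c(O, 6)*(Y - 3) = 6*(0 - 3) = 6*(-3) = -18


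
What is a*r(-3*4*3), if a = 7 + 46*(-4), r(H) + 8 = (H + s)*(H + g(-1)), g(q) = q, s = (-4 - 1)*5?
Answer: -398073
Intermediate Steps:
s = -25 (s = -5*5 = -25)
r(H) = -8 + (-1 + H)*(-25 + H) (r(H) = -8 + (H - 25)*(H - 1) = -8 + (-25 + H)*(-1 + H) = -8 + (-1 + H)*(-25 + H))
a = -177 (a = 7 - 184 = -177)
a*r(-3*4*3) = -177*(17 + (-3*4*3)² - 26*(-3*4)*3) = -177*(17 + (-12*3)² - (-312)*3) = -177*(17 + (-36)² - 26*(-36)) = -177*(17 + 1296 + 936) = -177*2249 = -398073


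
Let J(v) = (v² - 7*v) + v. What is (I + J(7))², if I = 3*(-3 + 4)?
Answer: 100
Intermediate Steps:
I = 3 (I = 3*1 = 3)
J(v) = v² - 6*v
(I + J(7))² = (3 + 7*(-6 + 7))² = (3 + 7*1)² = (3 + 7)² = 10² = 100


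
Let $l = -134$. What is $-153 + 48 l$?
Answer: $-6585$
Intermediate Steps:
$-153 + 48 l = -153 + 48 \left(-134\right) = -153 - 6432 = -6585$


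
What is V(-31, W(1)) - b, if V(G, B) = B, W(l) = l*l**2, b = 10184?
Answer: -10183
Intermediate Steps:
W(l) = l**3
V(-31, W(1)) - b = 1**3 - 1*10184 = 1 - 10184 = -10183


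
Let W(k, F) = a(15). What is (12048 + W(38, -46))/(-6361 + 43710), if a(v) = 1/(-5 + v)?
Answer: 120481/373490 ≈ 0.32258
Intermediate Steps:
W(k, F) = ⅒ (W(k, F) = 1/(-5 + 15) = 1/10 = ⅒)
(12048 + W(38, -46))/(-6361 + 43710) = (12048 + ⅒)/(-6361 + 43710) = (120481/10)/37349 = (120481/10)*(1/37349) = 120481/373490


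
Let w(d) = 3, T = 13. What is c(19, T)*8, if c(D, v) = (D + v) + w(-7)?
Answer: 280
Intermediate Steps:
c(D, v) = 3 + D + v (c(D, v) = (D + v) + 3 = 3 + D + v)
c(19, T)*8 = (3 + 19 + 13)*8 = 35*8 = 280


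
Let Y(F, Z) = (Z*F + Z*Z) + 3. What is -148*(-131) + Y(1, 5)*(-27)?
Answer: 18497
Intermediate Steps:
Y(F, Z) = 3 + Z**2 + F*Z (Y(F, Z) = (F*Z + Z**2) + 3 = (Z**2 + F*Z) + 3 = 3 + Z**2 + F*Z)
-148*(-131) + Y(1, 5)*(-27) = -148*(-131) + (3 + 5**2 + 1*5)*(-27) = 19388 + (3 + 25 + 5)*(-27) = 19388 + 33*(-27) = 19388 - 891 = 18497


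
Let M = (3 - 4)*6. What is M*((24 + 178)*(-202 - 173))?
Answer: 454500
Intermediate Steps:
M = -6 (M = -1*6 = -6)
M*((24 + 178)*(-202 - 173)) = -6*(24 + 178)*(-202 - 173) = -1212*(-375) = -6*(-75750) = 454500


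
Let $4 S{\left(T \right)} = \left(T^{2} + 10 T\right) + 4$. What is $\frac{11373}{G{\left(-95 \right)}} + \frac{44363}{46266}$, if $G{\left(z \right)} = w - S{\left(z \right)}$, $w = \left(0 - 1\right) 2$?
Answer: $- \frac{158724481}{34013922} \approx -4.6665$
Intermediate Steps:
$S{\left(T \right)} = 1 + \frac{T^{2}}{4} + \frac{5 T}{2}$ ($S{\left(T \right)} = \frac{\left(T^{2} + 10 T\right) + 4}{4} = \frac{4 + T^{2} + 10 T}{4} = 1 + \frac{T^{2}}{4} + \frac{5 T}{2}$)
$w = -2$ ($w = \left(-1\right) 2 = -2$)
$G{\left(z \right)} = -3 - \frac{5 z}{2} - \frac{z^{2}}{4}$ ($G{\left(z \right)} = -2 - \left(1 + \frac{z^{2}}{4} + \frac{5 z}{2}\right) = -3 - \frac{5 z}{2} - \frac{z^{2}}{4}$)
$\frac{11373}{G{\left(-95 \right)}} + \frac{44363}{46266} = \frac{11373}{-3 - - \frac{475}{2} - \frac{\left(-95\right)^{2}}{4}} + \frac{44363}{46266} = \frac{11373}{-3 + \frac{475}{2} - \frac{9025}{4}} + 44363 \cdot \frac{1}{46266} = \frac{11373}{-3 + \frac{475}{2} - \frac{9025}{4}} + \frac{4033}{4206} = \frac{11373}{- \frac{8087}{4}} + \frac{4033}{4206} = 11373 \left(- \frac{4}{8087}\right) + \frac{4033}{4206} = - \frac{45492}{8087} + \frac{4033}{4206} = - \frac{158724481}{34013922}$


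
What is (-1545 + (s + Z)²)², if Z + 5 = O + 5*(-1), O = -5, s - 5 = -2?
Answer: 1962801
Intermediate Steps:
s = 3 (s = 5 - 2 = 3)
Z = -15 (Z = -5 + (-5 + 5*(-1)) = -5 + (-5 - 5) = -5 - 10 = -15)
(-1545 + (s + Z)²)² = (-1545 + (3 - 15)²)² = (-1545 + (-12)²)² = (-1545 + 144)² = (-1401)² = 1962801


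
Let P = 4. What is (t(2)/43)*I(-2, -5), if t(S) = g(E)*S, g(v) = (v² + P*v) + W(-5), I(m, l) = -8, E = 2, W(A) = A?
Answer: -112/43 ≈ -2.6047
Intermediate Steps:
g(v) = -5 + v² + 4*v (g(v) = (v² + 4*v) - 5 = -5 + v² + 4*v)
t(S) = 7*S (t(S) = (-5 + 2² + 4*2)*S = (-5 + 4 + 8)*S = 7*S)
(t(2)/43)*I(-2, -5) = ((7*2)/43)*(-8) = (14*(1/43))*(-8) = (14/43)*(-8) = -112/43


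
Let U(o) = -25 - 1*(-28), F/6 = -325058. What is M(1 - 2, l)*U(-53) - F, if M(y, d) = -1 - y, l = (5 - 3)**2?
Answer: 1950348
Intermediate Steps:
F = -1950348 (F = 6*(-325058) = -1950348)
l = 4 (l = 2**2 = 4)
U(o) = 3 (U(o) = -25 + 28 = 3)
M(1 - 2, l)*U(-53) - F = (-1 - (1 - 2))*3 - 1*(-1950348) = (-1 - 1*(-1))*3 + 1950348 = (-1 + 1)*3 + 1950348 = 0*3 + 1950348 = 0 + 1950348 = 1950348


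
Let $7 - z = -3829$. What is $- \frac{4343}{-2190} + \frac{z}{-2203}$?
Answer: $\frac{1166789}{4824570} \approx 0.24184$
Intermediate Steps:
$z = 3836$ ($z = 7 - -3829 = 7 + 3829 = 3836$)
$- \frac{4343}{-2190} + \frac{z}{-2203} = - \frac{4343}{-2190} + \frac{3836}{-2203} = \left(-4343\right) \left(- \frac{1}{2190}\right) + 3836 \left(- \frac{1}{2203}\right) = \frac{4343}{2190} - \frac{3836}{2203} = \frac{1166789}{4824570}$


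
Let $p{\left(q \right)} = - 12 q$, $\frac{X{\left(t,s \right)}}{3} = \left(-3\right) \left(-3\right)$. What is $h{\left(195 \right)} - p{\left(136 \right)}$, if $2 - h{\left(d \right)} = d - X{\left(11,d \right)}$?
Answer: $1466$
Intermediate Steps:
$X{\left(t,s \right)} = 27$ ($X{\left(t,s \right)} = 3 \left(\left(-3\right) \left(-3\right)\right) = 3 \cdot 9 = 27$)
$h{\left(d \right)} = 29 - d$ ($h{\left(d \right)} = 2 - \left(d - 27\right) = 2 - \left(-27 + d\right) = 29 - d$)
$h{\left(195 \right)} - p{\left(136 \right)} = \left(29 - 195\right) - \left(-12\right) 136 = \left(29 - 195\right) - -1632 = -166 + 1632 = 1466$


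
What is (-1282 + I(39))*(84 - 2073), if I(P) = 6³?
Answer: 2120274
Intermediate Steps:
I(P) = 216
(-1282 + I(39))*(84 - 2073) = (-1282 + 216)*(84 - 2073) = -1066*(-1989) = 2120274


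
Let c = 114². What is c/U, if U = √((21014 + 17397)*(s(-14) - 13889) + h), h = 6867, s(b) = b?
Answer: -6498*I*√534021266/267010633 ≈ -0.56238*I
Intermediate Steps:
c = 12996
U = I*√534021266 (U = √((21014 + 17397)*(-14 - 13889) + 6867) = √(38411*(-13903) + 6867) = √(-534028133 + 6867) = √(-534021266) = I*√534021266 ≈ 23109.0*I)
c/U = 12996/((I*√534021266)) = 12996*(-I*√534021266/534021266) = -6498*I*√534021266/267010633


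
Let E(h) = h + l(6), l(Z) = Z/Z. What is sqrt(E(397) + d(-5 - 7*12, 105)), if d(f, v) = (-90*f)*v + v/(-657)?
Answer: sqrt(40356679863)/219 ≈ 917.30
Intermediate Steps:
l(Z) = 1
d(f, v) = -v/657 - 90*f*v (d(f, v) = -90*f*v + v*(-1/657) = -90*f*v - v/657 = -v/657 - 90*f*v)
E(h) = 1 + h (E(h) = h + 1 = 1 + h)
sqrt(E(397) + d(-5 - 7*12, 105)) = sqrt((1 + 397) - 1/657*105*(1 + 59130*(-5 - 7*12))) = sqrt(398 - 1/657*105*(1 + 59130*(-5 - 84))) = sqrt(398 - 1/657*105*(1 + 59130*(-89))) = sqrt(398 - 1/657*105*(1 - 5262570)) = sqrt(398 - 1/657*105*(-5262569)) = sqrt(398 + 184189915/219) = sqrt(184277077/219) = sqrt(40356679863)/219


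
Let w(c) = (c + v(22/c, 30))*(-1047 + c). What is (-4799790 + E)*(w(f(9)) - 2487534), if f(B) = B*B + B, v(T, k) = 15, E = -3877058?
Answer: 22455847484112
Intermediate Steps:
f(B) = B + B² (f(B) = B² + B = B + B²)
w(c) = (-1047 + c)*(15 + c) (w(c) = (c + 15)*(-1047 + c) = (15 + c)*(-1047 + c) = (-1047 + c)*(15 + c))
(-4799790 + E)*(w(f(9)) - 2487534) = (-4799790 - 3877058)*((-15705 + (9*(1 + 9))² - 9288*(1 + 9)) - 2487534) = -8676848*((-15705 + (9*10)² - 9288*10) - 2487534) = -8676848*((-15705 + 90² - 1032*90) - 2487534) = -8676848*((-15705 + 8100 - 92880) - 2487534) = -8676848*(-100485 - 2487534) = -8676848*(-2588019) = 22455847484112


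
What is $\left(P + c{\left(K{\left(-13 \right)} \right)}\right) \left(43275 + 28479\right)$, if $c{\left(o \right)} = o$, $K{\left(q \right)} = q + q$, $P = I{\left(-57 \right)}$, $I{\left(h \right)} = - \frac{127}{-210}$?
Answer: $- \frac{63777347}{35} \approx -1.8222 \cdot 10^{6}$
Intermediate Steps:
$I{\left(h \right)} = \frac{127}{210}$ ($I{\left(h \right)} = \left(-127\right) \left(- \frac{1}{210}\right) = \frac{127}{210}$)
$P = \frac{127}{210} \approx 0.60476$
$K{\left(q \right)} = 2 q$
$\left(P + c{\left(K{\left(-13 \right)} \right)}\right) \left(43275 + 28479\right) = \left(\frac{127}{210} + 2 \left(-13\right)\right) \left(43275 + 28479\right) = \left(\frac{127}{210} - 26\right) 71754 = \left(- \frac{5333}{210}\right) 71754 = - \frac{63777347}{35}$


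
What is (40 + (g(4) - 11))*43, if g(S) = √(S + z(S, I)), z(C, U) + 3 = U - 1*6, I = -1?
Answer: 1247 + 43*I*√6 ≈ 1247.0 + 105.33*I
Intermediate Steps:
z(C, U) = -9 + U (z(C, U) = -3 + (U - 1*6) = -3 + (U - 6) = -3 + (-6 + U) = -9 + U)
g(S) = √(-10 + S) (g(S) = √(S + (-9 - 1)) = √(S - 10) = √(-10 + S))
(40 + (g(4) - 11))*43 = (40 + (√(-10 + 4) - 11))*43 = (40 + (√(-6) - 11))*43 = (40 + (I*√6 - 11))*43 = (40 + (-11 + I*√6))*43 = (29 + I*√6)*43 = 1247 + 43*I*√6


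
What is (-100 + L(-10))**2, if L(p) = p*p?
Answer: 0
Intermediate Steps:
L(p) = p**2
(-100 + L(-10))**2 = (-100 + (-10)**2)**2 = (-100 + 100)**2 = 0**2 = 0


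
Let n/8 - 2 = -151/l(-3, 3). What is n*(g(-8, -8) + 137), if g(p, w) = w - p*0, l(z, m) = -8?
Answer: 21543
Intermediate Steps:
g(p, w) = w (g(p, w) = w - 1*0 = w + 0 = w)
n = 167 (n = 16 + 8*(-151/(-8)) = 16 + 8*(-151*(-⅛)) = 16 + 8*(151/8) = 16 + 151 = 167)
n*(g(-8, -8) + 137) = 167*(-8 + 137) = 167*129 = 21543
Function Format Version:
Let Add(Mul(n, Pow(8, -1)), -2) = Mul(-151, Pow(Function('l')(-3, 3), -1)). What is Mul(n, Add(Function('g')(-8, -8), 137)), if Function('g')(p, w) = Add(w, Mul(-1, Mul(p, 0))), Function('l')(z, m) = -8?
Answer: 21543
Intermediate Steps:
Function('g')(p, w) = w (Function('g')(p, w) = Add(w, Mul(-1, 0)) = Add(w, 0) = w)
n = 167 (n = Add(16, Mul(8, Mul(-151, Pow(-8, -1)))) = Add(16, Mul(8, Mul(-151, Rational(-1, 8)))) = Add(16, Mul(8, Rational(151, 8))) = Add(16, 151) = 167)
Mul(n, Add(Function('g')(-8, -8), 137)) = Mul(167, Add(-8, 137)) = Mul(167, 129) = 21543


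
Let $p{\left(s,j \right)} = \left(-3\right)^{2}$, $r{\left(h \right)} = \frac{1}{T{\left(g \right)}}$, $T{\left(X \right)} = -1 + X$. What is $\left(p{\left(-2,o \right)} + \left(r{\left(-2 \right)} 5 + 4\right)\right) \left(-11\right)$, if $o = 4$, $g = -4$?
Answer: $-132$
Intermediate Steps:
$r{\left(h \right)} = - \frac{1}{5}$ ($r{\left(h \right)} = \frac{1}{-1 - 4} = \frac{1}{-5} = - \frac{1}{5}$)
$p{\left(s,j \right)} = 9$
$\left(p{\left(-2,o \right)} + \left(r{\left(-2 \right)} 5 + 4\right)\right) \left(-11\right) = \left(9 + \left(\left(- \frac{1}{5}\right) 5 + 4\right)\right) \left(-11\right) = \left(9 + \left(-1 + 4\right)\right) \left(-11\right) = \left(9 + 3\right) \left(-11\right) = 12 \left(-11\right) = -132$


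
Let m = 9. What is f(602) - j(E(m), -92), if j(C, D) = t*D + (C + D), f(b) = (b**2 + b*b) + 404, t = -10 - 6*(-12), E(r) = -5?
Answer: 731013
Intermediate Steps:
t = 62 (t = -10 + 72 = 62)
f(b) = 404 + 2*b**2 (f(b) = (b**2 + b**2) + 404 = 2*b**2 + 404 = 404 + 2*b**2)
j(C, D) = C + 63*D (j(C, D) = 62*D + (C + D) = C + 63*D)
f(602) - j(E(m), -92) = (404 + 2*602**2) - (-5 + 63*(-92)) = (404 + 2*362404) - (-5 - 5796) = (404 + 724808) - 1*(-5801) = 725212 + 5801 = 731013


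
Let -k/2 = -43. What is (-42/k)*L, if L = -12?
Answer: 252/43 ≈ 5.8605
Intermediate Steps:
k = 86 (k = -2*(-43) = 86)
(-42/k)*L = -42/86*(-12) = -42*1/86*(-12) = -21/43*(-12) = 252/43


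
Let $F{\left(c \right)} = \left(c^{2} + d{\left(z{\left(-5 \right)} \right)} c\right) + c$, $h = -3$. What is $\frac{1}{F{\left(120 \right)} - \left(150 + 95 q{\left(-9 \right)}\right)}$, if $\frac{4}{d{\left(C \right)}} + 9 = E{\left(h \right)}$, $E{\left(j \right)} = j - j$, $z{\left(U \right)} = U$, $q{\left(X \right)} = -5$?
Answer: $\frac{3}{44375} \approx 6.7606 \cdot 10^{-5}$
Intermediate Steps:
$E{\left(j \right)} = 0$
$d{\left(C \right)} = - \frac{4}{9}$ ($d{\left(C \right)} = \frac{4}{-9 + 0} = \frac{4}{-9} = 4 \left(- \frac{1}{9}\right) = - \frac{4}{9}$)
$F{\left(c \right)} = c^{2} + \frac{5 c}{9}$ ($F{\left(c \right)} = \left(c^{2} - \frac{4 c}{9}\right) + c = c^{2} + \frac{5 c}{9}$)
$\frac{1}{F{\left(120 \right)} - \left(150 + 95 q{\left(-9 \right)}\right)} = \frac{1}{\frac{1}{9} \cdot 120 \left(5 + 9 \cdot 120\right) - -325} = \frac{1}{\frac{1}{9} \cdot 120 \left(5 + 1080\right) + \left(475 - 150\right)} = \frac{1}{\frac{1}{9} \cdot 120 \cdot 1085 + 325} = \frac{1}{\frac{43400}{3} + 325} = \frac{1}{\frac{44375}{3}} = \frac{3}{44375}$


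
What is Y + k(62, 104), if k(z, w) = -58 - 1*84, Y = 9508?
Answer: 9366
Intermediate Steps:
k(z, w) = -142 (k(z, w) = -58 - 84 = -142)
Y + k(62, 104) = 9508 - 142 = 9366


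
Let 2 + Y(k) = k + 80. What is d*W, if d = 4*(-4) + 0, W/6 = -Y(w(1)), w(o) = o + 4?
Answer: 7968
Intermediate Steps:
w(o) = 4 + o
Y(k) = 78 + k (Y(k) = -2 + (k + 80) = -2 + (80 + k) = 78 + k)
W = -498 (W = 6*(-(78 + (4 + 1))) = 6*(-(78 + 5)) = 6*(-1*83) = 6*(-83) = -498)
d = -16 (d = -16 + 0 = -16)
d*W = -16*(-498) = 7968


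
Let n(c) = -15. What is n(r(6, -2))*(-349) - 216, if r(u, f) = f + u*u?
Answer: 5019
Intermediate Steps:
r(u, f) = f + u²
n(r(6, -2))*(-349) - 216 = -15*(-349) - 216 = 5235 - 216 = 5019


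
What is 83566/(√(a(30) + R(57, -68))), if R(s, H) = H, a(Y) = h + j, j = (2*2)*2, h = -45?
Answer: -11938*I*√105/15 ≈ -8155.2*I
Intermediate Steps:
j = 8 (j = 4*2 = 8)
a(Y) = -37 (a(Y) = -45 + 8 = -37)
83566/(√(a(30) + R(57, -68))) = 83566/(√(-37 - 68)) = 83566/(√(-105)) = 83566/((I*√105)) = 83566*(-I*√105/105) = -11938*I*√105/15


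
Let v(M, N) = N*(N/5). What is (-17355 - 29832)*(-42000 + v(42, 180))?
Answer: 1676082240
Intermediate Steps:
v(M, N) = N²/5 (v(M, N) = N*(N*(⅕)) = N*(N/5) = N²/5)
(-17355 - 29832)*(-42000 + v(42, 180)) = (-17355 - 29832)*(-42000 + (⅕)*180²) = -47187*(-42000 + (⅕)*32400) = -47187*(-42000 + 6480) = -47187*(-35520) = 1676082240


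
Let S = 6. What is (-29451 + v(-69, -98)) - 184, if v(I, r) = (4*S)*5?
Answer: -29515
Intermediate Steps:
v(I, r) = 120 (v(I, r) = (4*6)*5 = 24*5 = 120)
(-29451 + v(-69, -98)) - 184 = (-29451 + 120) - 184 = -29331 - 184 = -29515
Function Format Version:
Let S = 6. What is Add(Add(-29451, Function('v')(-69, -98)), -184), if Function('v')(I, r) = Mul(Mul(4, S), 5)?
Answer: -29515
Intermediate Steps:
Function('v')(I, r) = 120 (Function('v')(I, r) = Mul(Mul(4, 6), 5) = Mul(24, 5) = 120)
Add(Add(-29451, Function('v')(-69, -98)), -184) = Add(Add(-29451, 120), -184) = Add(-29331, -184) = -29515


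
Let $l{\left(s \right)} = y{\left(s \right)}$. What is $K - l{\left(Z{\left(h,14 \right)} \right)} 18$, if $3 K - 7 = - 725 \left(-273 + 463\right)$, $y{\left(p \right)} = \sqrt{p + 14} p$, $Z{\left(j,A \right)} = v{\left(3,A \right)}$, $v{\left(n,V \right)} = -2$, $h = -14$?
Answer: $- \frac{137743}{3} + 72 \sqrt{3} \approx -45790.0$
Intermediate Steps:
$Z{\left(j,A \right)} = -2$
$y{\left(p \right)} = p \sqrt{14 + p}$ ($y{\left(p \right)} = \sqrt{14 + p} p = p \sqrt{14 + p}$)
$l{\left(s \right)} = s \sqrt{14 + s}$
$K = - \frac{137743}{3}$ ($K = \frac{7}{3} + \frac{\left(-725\right) \left(-273 + 463\right)}{3} = \frac{7}{3} + \frac{\left(-725\right) 190}{3} = \frac{7}{3} + \frac{1}{3} \left(-137750\right) = \frac{7}{3} - \frac{137750}{3} = - \frac{137743}{3} \approx -45914.0$)
$K - l{\left(Z{\left(h,14 \right)} \right)} 18 = - \frac{137743}{3} - - 2 \sqrt{14 - 2} \cdot 18 = - \frac{137743}{3} - - 2 \sqrt{12} \cdot 18 = - \frac{137743}{3} - - 2 \cdot 2 \sqrt{3} \cdot 18 = - \frac{137743}{3} - - 4 \sqrt{3} \cdot 18 = - \frac{137743}{3} - - 72 \sqrt{3} = - \frac{137743}{3} + 72 \sqrt{3}$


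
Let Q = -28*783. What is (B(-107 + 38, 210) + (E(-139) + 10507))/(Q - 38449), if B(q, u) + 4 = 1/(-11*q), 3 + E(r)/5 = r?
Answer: -7432888/45823107 ≈ -0.16221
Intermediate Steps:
E(r) = -15 + 5*r
Q = -21924
B(q, u) = -4 - 1/(11*q) (B(q, u) = -4 + 1/(-11*q) = -4 - 1/(11*q))
(B(-107 + 38, 210) + (E(-139) + 10507))/(Q - 38449) = ((-4 - 1/(11*(-107 + 38))) + ((-15 + 5*(-139)) + 10507))/(-21924 - 38449) = ((-4 - 1/11/(-69)) + ((-15 - 695) + 10507))/(-60373) = ((-4 - 1/11*(-1/69)) + (-710 + 10507))*(-1/60373) = ((-4 + 1/759) + 9797)*(-1/60373) = (-3035/759 + 9797)*(-1/60373) = (7432888/759)*(-1/60373) = -7432888/45823107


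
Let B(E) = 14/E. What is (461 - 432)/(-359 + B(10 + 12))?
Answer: -319/3942 ≈ -0.080923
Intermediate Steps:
(461 - 432)/(-359 + B(10 + 12)) = (461 - 432)/(-359 + 14/(10 + 12)) = 29/(-359 + 14/22) = 29/(-359 + 14*(1/22)) = 29/(-359 + 7/11) = 29/(-3942/11) = 29*(-11/3942) = -319/3942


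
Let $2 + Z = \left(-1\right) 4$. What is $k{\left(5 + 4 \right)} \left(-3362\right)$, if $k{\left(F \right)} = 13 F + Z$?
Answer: $-373182$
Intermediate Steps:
$Z = -6$ ($Z = -2 - 4 = -6$)
$k{\left(F \right)} = -6 + 13 F$ ($k{\left(F \right)} = 13 F - 6 = -6 + 13 F$)
$k{\left(5 + 4 \right)} \left(-3362\right) = \left(-6 + 13 \left(5 + 4\right)\right) \left(-3362\right) = \left(-6 + 13 \cdot 9\right) \left(-3362\right) = \left(-6 + 117\right) \left(-3362\right) = 111 \left(-3362\right) = -373182$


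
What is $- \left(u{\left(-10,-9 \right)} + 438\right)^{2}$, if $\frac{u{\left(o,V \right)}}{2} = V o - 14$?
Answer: $-348100$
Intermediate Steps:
$u{\left(o,V \right)} = -28 + 2 V o$ ($u{\left(o,V \right)} = 2 \left(V o - 14\right) = 2 \left(-14 + V o\right) = -28 + 2 V o$)
$- \left(u{\left(-10,-9 \right)} + 438\right)^{2} = - \left(\left(-28 + 2 \left(-9\right) \left(-10\right)\right) + 438\right)^{2} = - \left(\left(-28 + 180\right) + 438\right)^{2} = - \left(152 + 438\right)^{2} = - 590^{2} = \left(-1\right) 348100 = -348100$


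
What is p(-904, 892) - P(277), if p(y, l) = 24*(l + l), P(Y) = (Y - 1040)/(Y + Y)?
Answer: 23720827/554 ≈ 42817.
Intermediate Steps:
P(Y) = (-1040 + Y)/(2*Y) (P(Y) = (-1040 + Y)/((2*Y)) = (-1040 + Y)*(1/(2*Y)) = (-1040 + Y)/(2*Y))
p(y, l) = 48*l (p(y, l) = 24*(2*l) = 48*l)
p(-904, 892) - P(277) = 48*892 - (-1040 + 277)/(2*277) = 42816 - (-763)/(2*277) = 42816 - 1*(-763/554) = 42816 + 763/554 = 23720827/554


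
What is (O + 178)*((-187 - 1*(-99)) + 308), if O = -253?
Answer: -16500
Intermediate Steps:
(O + 178)*((-187 - 1*(-99)) + 308) = (-253 + 178)*((-187 - 1*(-99)) + 308) = -75*((-187 + 99) + 308) = -75*(-88 + 308) = -75*220 = -16500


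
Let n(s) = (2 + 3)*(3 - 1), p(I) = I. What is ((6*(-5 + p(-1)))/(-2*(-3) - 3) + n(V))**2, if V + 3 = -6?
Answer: 4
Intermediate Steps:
V = -9 (V = -3 - 6 = -9)
n(s) = 10 (n(s) = 5*2 = 10)
((6*(-5 + p(-1)))/(-2*(-3) - 3) + n(V))**2 = ((6*(-5 - 1))/(-2*(-3) - 3) + 10)**2 = ((6*(-6))/(6 - 3) + 10)**2 = (-36/3 + 10)**2 = (-36*1/3 + 10)**2 = (-12 + 10)**2 = (-2)**2 = 4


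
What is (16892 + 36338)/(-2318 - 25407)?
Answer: -10646/5545 ≈ -1.9199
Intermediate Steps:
(16892 + 36338)/(-2318 - 25407) = 53230/(-27725) = 53230*(-1/27725) = -10646/5545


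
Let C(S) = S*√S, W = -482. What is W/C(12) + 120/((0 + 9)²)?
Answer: 40/27 - 241*√3/36 ≈ -10.114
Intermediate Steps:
C(S) = S^(3/2)
W/C(12) + 120/((0 + 9)²) = -482*√3/72 + 120/((0 + 9)²) = -482*√3/72 + 120/(9²) = -241*√3/36 + 120/81 = -241*√3/36 + 120*(1/81) = -241*√3/36 + 40/27 = 40/27 - 241*√3/36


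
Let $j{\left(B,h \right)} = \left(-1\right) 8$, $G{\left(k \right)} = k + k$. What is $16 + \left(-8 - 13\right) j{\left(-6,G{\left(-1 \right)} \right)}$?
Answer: $184$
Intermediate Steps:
$G{\left(k \right)} = 2 k$
$j{\left(B,h \right)} = -8$
$16 + \left(-8 - 13\right) j{\left(-6,G{\left(-1 \right)} \right)} = 16 + \left(-8 - 13\right) \left(-8\right) = 16 - -168 = 16 + 168 = 184$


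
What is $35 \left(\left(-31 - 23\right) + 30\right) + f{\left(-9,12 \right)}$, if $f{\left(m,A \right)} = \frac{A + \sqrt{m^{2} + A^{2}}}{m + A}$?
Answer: $-831$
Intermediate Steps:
$f{\left(m,A \right)} = \frac{A + \sqrt{A^{2} + m^{2}}}{A + m}$
$35 \left(\left(-31 - 23\right) + 30\right) + f{\left(-9,12 \right)} = 35 \left(\left(-31 - 23\right) + 30\right) + \frac{12 + \sqrt{12^{2} + \left(-9\right)^{2}}}{12 - 9} = 35 \left(-54 + 30\right) + \frac{12 + \sqrt{144 + 81}}{3} = 35 \left(-24\right) + \frac{12 + \sqrt{225}}{3} = -840 + \frac{12 + 15}{3} = -840 + \frac{1}{3} \cdot 27 = -840 + 9 = -831$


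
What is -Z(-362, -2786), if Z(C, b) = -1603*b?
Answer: -4465958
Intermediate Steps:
-Z(-362, -2786) = -(-1603)*(-2786) = -1*4465958 = -4465958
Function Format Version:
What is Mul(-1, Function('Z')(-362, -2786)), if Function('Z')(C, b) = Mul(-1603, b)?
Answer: -4465958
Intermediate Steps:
Mul(-1, Function('Z')(-362, -2786)) = Mul(-1, Mul(-1603, -2786)) = Mul(-1, 4465958) = -4465958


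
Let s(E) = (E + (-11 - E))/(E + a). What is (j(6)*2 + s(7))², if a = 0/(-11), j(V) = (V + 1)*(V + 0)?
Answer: 332929/49 ≈ 6794.5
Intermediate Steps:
j(V) = V*(1 + V) (j(V) = (1 + V)*V = V*(1 + V))
a = 0 (a = 0*(-1/11) = 0)
s(E) = -11/E (s(E) = (E + (-11 - E))/(E + 0) = -11/E)
(j(6)*2 + s(7))² = ((6*(1 + 6))*2 - 11/7)² = ((6*7)*2 - 11*⅐)² = (42*2 - 11/7)² = (84 - 11/7)² = (577/7)² = 332929/49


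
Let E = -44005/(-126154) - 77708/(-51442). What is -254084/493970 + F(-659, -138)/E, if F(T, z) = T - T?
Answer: -127042/246985 ≈ -0.51437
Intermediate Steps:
F(T, z) = 0
E = 6033440121/3244807034 (E = -44005*(-1/126154) - 77708*(-1/51442) = 44005/126154 + 38854/25721 = 6033440121/3244807034 ≈ 1.8594)
-254084/493970 + F(-659, -138)/E = -254084/493970 + 0/(6033440121/3244807034) = -254084*1/493970 + 0*(3244807034/6033440121) = -127042/246985 + 0 = -127042/246985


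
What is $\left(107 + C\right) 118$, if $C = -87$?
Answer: $2360$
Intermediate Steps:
$\left(107 + C\right) 118 = \left(107 - 87\right) 118 = 20 \cdot 118 = 2360$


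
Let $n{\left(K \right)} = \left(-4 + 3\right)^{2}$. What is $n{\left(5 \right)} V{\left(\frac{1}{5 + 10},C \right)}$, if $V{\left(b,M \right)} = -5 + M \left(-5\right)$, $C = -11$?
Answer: $50$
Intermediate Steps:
$V{\left(b,M \right)} = -5 - 5 M$
$n{\left(K \right)} = 1$ ($n{\left(K \right)} = \left(-1\right)^{2} = 1$)
$n{\left(5 \right)} V{\left(\frac{1}{5 + 10},C \right)} = 1 \left(-5 - -55\right) = 1 \left(-5 + 55\right) = 1 \cdot 50 = 50$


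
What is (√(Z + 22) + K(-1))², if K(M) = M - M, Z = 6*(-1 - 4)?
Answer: -8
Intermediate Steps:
Z = -30 (Z = 6*(-5) = -30)
K(M) = 0
(√(Z + 22) + K(-1))² = (√(-30 + 22) + 0)² = (√(-8) + 0)² = (2*I*√2 + 0)² = (2*I*√2)² = -8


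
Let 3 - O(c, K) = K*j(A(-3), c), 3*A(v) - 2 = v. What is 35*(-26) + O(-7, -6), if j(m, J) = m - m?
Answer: -907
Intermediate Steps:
A(v) = 2/3 + v/3
j(m, J) = 0
O(c, K) = 3 (O(c, K) = 3 - K*0 = 3 - 1*0 = 3 + 0 = 3)
35*(-26) + O(-7, -6) = 35*(-26) + 3 = -910 + 3 = -907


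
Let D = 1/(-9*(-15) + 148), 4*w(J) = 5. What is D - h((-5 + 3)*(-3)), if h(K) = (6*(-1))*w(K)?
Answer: 4247/566 ≈ 7.5035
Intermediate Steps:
w(J) = 5/4 (w(J) = (¼)*5 = 5/4)
h(K) = -15/2 (h(K) = (6*(-1))*(5/4) = -6*5/4 = -15/2)
D = 1/283 (D = 1/(135 + 148) = 1/283 ≈ 0.0035336)
D - h((-5 + 3)*(-3)) = 1/283 - 1*(-15/2) = 1/283 + 15/2 = 4247/566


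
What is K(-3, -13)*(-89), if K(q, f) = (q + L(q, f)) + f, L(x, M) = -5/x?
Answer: 3827/3 ≈ 1275.7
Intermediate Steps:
K(q, f) = f + q - 5/q (K(q, f) = (q - 5/q) + f = f + q - 5/q)
K(-3, -13)*(-89) = (-13 - 3 - 5/(-3))*(-89) = (-13 - 3 - 5*(-⅓))*(-89) = (-13 - 3 + 5/3)*(-89) = -43/3*(-89) = 3827/3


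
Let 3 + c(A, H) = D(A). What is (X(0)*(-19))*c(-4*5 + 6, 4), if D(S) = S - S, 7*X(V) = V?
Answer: 0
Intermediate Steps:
X(V) = V/7
D(S) = 0
c(A, H) = -3 (c(A, H) = -3 + 0 = -3)
(X(0)*(-19))*c(-4*5 + 6, 4) = (((1/7)*0)*(-19))*(-3) = (0*(-19))*(-3) = 0*(-3) = 0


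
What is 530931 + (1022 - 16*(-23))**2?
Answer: 2463031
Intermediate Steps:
530931 + (1022 - 16*(-23))**2 = 530931 + (1022 + 368)**2 = 530931 + 1390**2 = 530931 + 1932100 = 2463031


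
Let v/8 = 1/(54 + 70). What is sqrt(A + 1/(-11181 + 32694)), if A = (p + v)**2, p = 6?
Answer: sqrt(16357547943129)/666903 ≈ 6.0645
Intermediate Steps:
v = 2/31 (v = 8/(54 + 70) = 8/124 = 8*(1/124) = 2/31 ≈ 0.064516)
A = 35344/961 (A = (6 + 2/31)**2 = (188/31)**2 = 35344/961 ≈ 36.778)
sqrt(A + 1/(-11181 + 32694)) = sqrt(35344/961 + 1/(-11181 + 32694)) = sqrt(35344/961 + 1/21513) = sqrt(760356433/20673993) = sqrt(16357547943129)/666903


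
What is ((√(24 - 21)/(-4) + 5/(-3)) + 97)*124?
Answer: 35464/3 - 31*√3 ≈ 11768.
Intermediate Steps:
((√(24 - 21)/(-4) + 5/(-3)) + 97)*124 = ((√3*(-¼) + 5*(-⅓)) + 97)*124 = ((-√3/4 - 5/3) + 97)*124 = ((-5/3 - √3/4) + 97)*124 = (286/3 - √3/4)*124 = 35464/3 - 31*√3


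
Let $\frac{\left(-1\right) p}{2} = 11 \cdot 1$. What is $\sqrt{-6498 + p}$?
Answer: $2 i \sqrt{1630} \approx 80.746 i$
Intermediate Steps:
$p = -22$ ($p = - 2 \cdot 11 \cdot 1 = \left(-2\right) 11 = -22$)
$\sqrt{-6498 + p} = \sqrt{-6498 - 22} = \sqrt{-6520} = 2 i \sqrt{1630}$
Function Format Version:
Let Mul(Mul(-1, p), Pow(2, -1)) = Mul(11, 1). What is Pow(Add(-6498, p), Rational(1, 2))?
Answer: Mul(2, I, Pow(1630, Rational(1, 2))) ≈ Mul(80.746, I)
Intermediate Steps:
p = -22 (p = Mul(-2, Mul(11, 1)) = Mul(-2, 11) = -22)
Pow(Add(-6498, p), Rational(1, 2)) = Pow(Add(-6498, -22), Rational(1, 2)) = Pow(-6520, Rational(1, 2)) = Mul(2, I, Pow(1630, Rational(1, 2)))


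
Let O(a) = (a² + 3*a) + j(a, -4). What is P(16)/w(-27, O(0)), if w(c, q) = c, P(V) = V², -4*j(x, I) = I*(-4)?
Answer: -256/27 ≈ -9.4815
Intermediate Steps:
j(x, I) = I (j(x, I) = -I*(-4)/4 = -(-1)*I = I)
O(a) = -4 + a² + 3*a (O(a) = (a² + 3*a) - 4 = -4 + a² + 3*a)
P(16)/w(-27, O(0)) = 16²/(-27) = 256*(-1/27) = -256/27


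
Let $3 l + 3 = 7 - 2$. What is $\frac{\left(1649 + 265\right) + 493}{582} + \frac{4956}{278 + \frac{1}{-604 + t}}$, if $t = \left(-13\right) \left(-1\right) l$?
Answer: $\frac{6346611647}{288965910} \approx 21.963$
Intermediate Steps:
$l = \frac{2}{3}$ ($l = -1 + \frac{7 - 2}{3} = -1 + \frac{1}{3} \cdot 5 = -1 + \frac{5}{3} = \frac{2}{3} \approx 0.66667$)
$t = \frac{26}{3}$ ($t = \left(-13\right) \left(-1\right) \frac{2}{3} = 13 \cdot \frac{2}{3} = \frac{26}{3} \approx 8.6667$)
$\frac{\left(1649 + 265\right) + 493}{582} + \frac{4956}{278 + \frac{1}{-604 + t}} = \frac{\left(1649 + 265\right) + 493}{582} + \frac{4956}{278 + \frac{1}{-604 + \frac{26}{3}}} = \left(1914 + 493\right) \frac{1}{582} + \frac{4956}{278 + \frac{1}{- \frac{1786}{3}}} = 2407 \cdot \frac{1}{582} + \frac{4956}{278 - \frac{3}{1786}} = \frac{2407}{582} + \frac{4956}{\frac{496505}{1786}} = \frac{2407}{582} + 4956 \cdot \frac{1786}{496505} = \frac{2407}{582} + \frac{8851416}{496505} = \frac{6346611647}{288965910}$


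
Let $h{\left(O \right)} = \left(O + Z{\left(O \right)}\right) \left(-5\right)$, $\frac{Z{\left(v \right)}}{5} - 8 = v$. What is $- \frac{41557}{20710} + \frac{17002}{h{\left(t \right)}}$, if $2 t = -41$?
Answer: $\frac{66973053}{1718930} \approx 38.962$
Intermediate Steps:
$t = - \frac{41}{2}$ ($t = \frac{1}{2} \left(-41\right) = - \frac{41}{2} \approx -20.5$)
$Z{\left(v \right)} = 40 + 5 v$
$h{\left(O \right)} = -200 - 30 O$ ($h{\left(O \right)} = \left(O + \left(40 + 5 O\right)\right) \left(-5\right) = \left(40 + 6 O\right) \left(-5\right) = -200 - 30 O$)
$- \frac{41557}{20710} + \frac{17002}{h{\left(t \right)}} = - \frac{41557}{20710} + \frac{17002}{-200 - -615} = \left(-41557\right) \frac{1}{20710} + \frac{17002}{-200 + 615} = - \frac{41557}{20710} + \frac{17002}{415} = \frac{66973053}{1718930}$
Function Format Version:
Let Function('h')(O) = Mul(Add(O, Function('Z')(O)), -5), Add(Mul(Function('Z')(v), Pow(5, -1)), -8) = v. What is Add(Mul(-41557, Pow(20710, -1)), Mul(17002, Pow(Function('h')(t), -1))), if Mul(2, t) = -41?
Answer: Rational(66973053, 1718930) ≈ 38.962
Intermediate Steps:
t = Rational(-41, 2) (t = Mul(Rational(1, 2), -41) = Rational(-41, 2) ≈ -20.500)
Function('Z')(v) = Add(40, Mul(5, v))
Function('h')(O) = Add(-200, Mul(-30, O)) (Function('h')(O) = Mul(Add(O, Add(40, Mul(5, O))), -5) = Mul(Add(40, Mul(6, O)), -5) = Add(-200, Mul(-30, O)))
Add(Mul(-41557, Pow(20710, -1)), Mul(17002, Pow(Function('h')(t), -1))) = Add(Mul(-41557, Pow(20710, -1)), Mul(17002, Pow(Add(-200, Mul(-30, Rational(-41, 2))), -1))) = Add(Mul(-41557, Rational(1, 20710)), Mul(17002, Pow(Add(-200, 615), -1))) = Add(Rational(-41557, 20710), Mul(17002, Pow(415, -1))) = Add(Rational(-41557, 20710), Mul(17002, Rational(1, 415))) = Add(Rational(-41557, 20710), Rational(17002, 415)) = Rational(66973053, 1718930)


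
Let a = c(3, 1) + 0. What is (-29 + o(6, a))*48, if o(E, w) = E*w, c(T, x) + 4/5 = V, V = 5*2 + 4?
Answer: 12048/5 ≈ 2409.6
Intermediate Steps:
V = 14 (V = 10 + 4 = 14)
c(T, x) = 66/5 (c(T, x) = -⅘ + 14 = 66/5)
a = 66/5 (a = 66/5 + 0 = 66/5 ≈ 13.200)
(-29 + o(6, a))*48 = (-29 + 6*(66/5))*48 = (-29 + 396/5)*48 = (251/5)*48 = 12048/5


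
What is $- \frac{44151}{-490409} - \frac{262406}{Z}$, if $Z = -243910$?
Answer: $\frac{69727567232}{59807829595} \approx 1.1659$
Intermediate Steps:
$- \frac{44151}{-490409} - \frac{262406}{Z} = - \frac{44151}{-490409} - \frac{262406}{-243910} = \left(-44151\right) \left(- \frac{1}{490409}\right) - - \frac{131203}{121955} = \frac{44151}{490409} + \frac{131203}{121955} = \frac{69727567232}{59807829595}$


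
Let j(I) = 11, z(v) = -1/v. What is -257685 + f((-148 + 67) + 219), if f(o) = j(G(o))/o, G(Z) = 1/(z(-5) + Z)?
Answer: -35560519/138 ≈ -2.5769e+5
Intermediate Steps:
G(Z) = 1/(⅕ + Z) (G(Z) = 1/(-1/(-5) + Z) = 1/(-1*(-⅕) + Z) = 1/(⅕ + Z))
f(o) = 11/o
-257685 + f((-148 + 67) + 219) = -257685 + 11/((-148 + 67) + 219) = -257685 + 11/(-81 + 219) = -257685 + 11/138 = -35560519/138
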